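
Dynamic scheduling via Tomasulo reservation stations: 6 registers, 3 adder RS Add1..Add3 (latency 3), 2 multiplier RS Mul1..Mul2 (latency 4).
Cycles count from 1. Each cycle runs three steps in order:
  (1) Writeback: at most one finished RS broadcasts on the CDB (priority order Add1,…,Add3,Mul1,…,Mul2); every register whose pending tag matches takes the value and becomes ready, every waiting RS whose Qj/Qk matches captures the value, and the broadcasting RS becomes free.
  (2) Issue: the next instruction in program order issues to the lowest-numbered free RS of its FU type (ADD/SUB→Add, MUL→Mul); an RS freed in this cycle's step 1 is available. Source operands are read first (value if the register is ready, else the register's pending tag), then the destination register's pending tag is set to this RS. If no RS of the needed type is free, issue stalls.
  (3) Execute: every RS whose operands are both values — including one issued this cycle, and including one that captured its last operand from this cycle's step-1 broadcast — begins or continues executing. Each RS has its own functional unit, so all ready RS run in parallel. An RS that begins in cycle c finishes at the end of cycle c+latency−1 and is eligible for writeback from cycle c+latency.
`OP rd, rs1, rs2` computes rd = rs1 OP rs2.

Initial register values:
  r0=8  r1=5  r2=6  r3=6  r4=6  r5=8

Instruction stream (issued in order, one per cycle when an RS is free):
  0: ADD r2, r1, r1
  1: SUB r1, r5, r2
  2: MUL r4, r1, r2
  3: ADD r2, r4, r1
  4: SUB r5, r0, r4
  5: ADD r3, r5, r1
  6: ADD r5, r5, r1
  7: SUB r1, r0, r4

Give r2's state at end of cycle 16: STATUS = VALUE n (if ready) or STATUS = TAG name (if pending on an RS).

STATUS = VALUE -22

cycle 1: issue ADD r2<-Add1 // r0:8,r1:5,r2:Add1,r3:6,r4:6,r5:8
cycle 2: issue SUB r1<-Add2 // r0:8,r1:Add2,r2:Add1,r3:6,r4:6,r5:8
cycle 3: issue MUL r4<-Mul1 // r0:8,r1:Add2,r2:Add1,r3:6,r4:Mul1,r5:8
cycle 4: CDB Add1=10; issue ADD r2<-Add1 // r0:8,r1:Add2,r2:Add1,r3:6,r4:Mul1,r5:8
cycle 5: issue SUB r5<-Add3 // r0:8,r1:Add2,r2:Add1,r3:6,r4:Mul1,r5:Add3
cycle 6: stall // r0:8,r1:Add2,r2:Add1,r3:6,r4:Mul1,r5:Add3
cycle 7: CDB Add2=-2; issue ADD r3<-Add2 // r0:8,r1:-2,r2:Add1,r3:Add2,r4:Mul1,r5:Add3
cycle 8: stall // r0:8,r1:-2,r2:Add1,r3:Add2,r4:Mul1,r5:Add3
cycle 9: stall // r0:8,r1:-2,r2:Add1,r3:Add2,r4:Mul1,r5:Add3
cycle 10: stall // r0:8,r1:-2,r2:Add1,r3:Add2,r4:Mul1,r5:Add3
cycle 11: CDB Mul1=-20; stall // r0:8,r1:-2,r2:Add1,r3:Add2,r4:-20,r5:Add3
cycle 12: stall // r0:8,r1:-2,r2:Add1,r3:Add2,r4:-20,r5:Add3
cycle 13: stall // r0:8,r1:-2,r2:Add1,r3:Add2,r4:-20,r5:Add3
cycle 14: CDB Add1=-22; issue ADD r5<-Add1 // r0:8,r1:-2,r2:-22,r3:Add2,r4:-20,r5:Add1
cycle 15: CDB Add3=28; issue SUB r1<-Add3 // r0:8,r1:Add3,r2:-22,r3:Add2,r4:-20,r5:Add1
cycle 16: - // r0:8,r1:Add3,r2:-22,r3:Add2,r4:-20,r5:Add1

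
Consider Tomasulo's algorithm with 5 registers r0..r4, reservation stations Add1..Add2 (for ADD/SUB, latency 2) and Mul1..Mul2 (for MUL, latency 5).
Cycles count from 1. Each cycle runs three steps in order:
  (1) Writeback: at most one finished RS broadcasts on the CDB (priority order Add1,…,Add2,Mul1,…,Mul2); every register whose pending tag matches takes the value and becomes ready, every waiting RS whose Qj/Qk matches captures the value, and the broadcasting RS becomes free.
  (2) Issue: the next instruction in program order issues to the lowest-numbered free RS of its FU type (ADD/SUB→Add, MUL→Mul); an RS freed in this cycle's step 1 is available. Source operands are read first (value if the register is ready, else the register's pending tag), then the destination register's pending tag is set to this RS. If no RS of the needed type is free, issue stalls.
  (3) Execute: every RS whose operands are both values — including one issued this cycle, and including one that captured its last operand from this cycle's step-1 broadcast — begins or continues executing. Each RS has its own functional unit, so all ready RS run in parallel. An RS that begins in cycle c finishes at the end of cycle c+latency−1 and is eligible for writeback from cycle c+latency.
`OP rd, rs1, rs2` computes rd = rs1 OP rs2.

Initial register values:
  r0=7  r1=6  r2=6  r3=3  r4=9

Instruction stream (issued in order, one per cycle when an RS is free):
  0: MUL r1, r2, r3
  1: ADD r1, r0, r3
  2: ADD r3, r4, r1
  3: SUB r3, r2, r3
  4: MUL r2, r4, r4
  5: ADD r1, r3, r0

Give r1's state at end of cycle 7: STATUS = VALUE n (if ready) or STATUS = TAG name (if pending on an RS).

STATUS = TAG Add2

  c1: issue MUL r1<-Mul1  regs: r0:7,r1:Mul1,r2:6,r3:3,r4:9
  c2: issue ADD r1<-Add1  regs: r0:7,r1:Add1,r2:6,r3:3,r4:9
  c3: issue ADD r3<-Add2  regs: r0:7,r1:Add1,r2:6,r3:Add2,r4:9
  c4: CDB Add1=10; issue SUB r3<-Add1  regs: r0:7,r1:10,r2:6,r3:Add1,r4:9
  c5: issue MUL r2<-Mul2  regs: r0:7,r1:10,r2:Mul2,r3:Add1,r4:9
  c6: CDB Add2=19; issue ADD r1<-Add2  regs: r0:7,r1:Add2,r2:Mul2,r3:Add1,r4:9
  c7: CDB Mul1=18  regs: r0:7,r1:Add2,r2:Mul2,r3:Add1,r4:9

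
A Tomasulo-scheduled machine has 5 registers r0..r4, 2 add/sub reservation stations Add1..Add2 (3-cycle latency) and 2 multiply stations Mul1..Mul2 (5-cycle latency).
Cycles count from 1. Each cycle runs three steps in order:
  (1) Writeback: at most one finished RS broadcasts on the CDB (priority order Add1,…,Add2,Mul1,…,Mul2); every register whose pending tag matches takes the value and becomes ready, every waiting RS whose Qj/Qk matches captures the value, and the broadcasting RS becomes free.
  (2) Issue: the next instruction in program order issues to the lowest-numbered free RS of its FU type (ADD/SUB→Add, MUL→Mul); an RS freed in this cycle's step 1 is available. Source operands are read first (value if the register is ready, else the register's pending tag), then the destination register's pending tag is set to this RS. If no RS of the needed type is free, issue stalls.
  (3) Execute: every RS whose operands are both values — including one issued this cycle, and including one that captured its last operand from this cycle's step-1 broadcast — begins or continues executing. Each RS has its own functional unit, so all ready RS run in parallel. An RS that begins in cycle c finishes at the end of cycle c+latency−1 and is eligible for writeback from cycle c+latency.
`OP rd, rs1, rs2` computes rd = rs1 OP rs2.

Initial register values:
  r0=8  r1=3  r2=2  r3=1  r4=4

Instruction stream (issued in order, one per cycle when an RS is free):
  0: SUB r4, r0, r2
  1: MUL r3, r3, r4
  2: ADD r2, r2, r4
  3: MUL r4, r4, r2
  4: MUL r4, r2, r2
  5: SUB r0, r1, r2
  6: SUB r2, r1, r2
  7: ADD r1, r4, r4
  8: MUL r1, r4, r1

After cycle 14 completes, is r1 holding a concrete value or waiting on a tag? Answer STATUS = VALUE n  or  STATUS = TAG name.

STATUS = TAG Mul2

  c1: issue SUB r4<-Add1  regs: r0:8,r1:3,r2:2,r3:1,r4:Add1
  c2: issue MUL r3<-Mul1  regs: r0:8,r1:3,r2:2,r3:Mul1,r4:Add1
  c3: issue ADD r2<-Add2  regs: r0:8,r1:3,r2:Add2,r3:Mul1,r4:Add1
  c4: CDB Add1=6; issue MUL r4<-Mul2  regs: r0:8,r1:3,r2:Add2,r3:Mul1,r4:Mul2
  c5: stall  regs: r0:8,r1:3,r2:Add2,r3:Mul1,r4:Mul2
  c6: stall  regs: r0:8,r1:3,r2:Add2,r3:Mul1,r4:Mul2
  c7: CDB Add2=8; stall  regs: r0:8,r1:3,r2:8,r3:Mul1,r4:Mul2
  c8: stall  regs: r0:8,r1:3,r2:8,r3:Mul1,r4:Mul2
  c9: CDB Mul1=6; issue MUL r4<-Mul1  regs: r0:8,r1:3,r2:8,r3:6,r4:Mul1
  c10: issue SUB r0<-Add1  regs: r0:Add1,r1:3,r2:8,r3:6,r4:Mul1
  c11: issue SUB r2<-Add2  regs: r0:Add1,r1:3,r2:Add2,r3:6,r4:Mul1
  c12: CDB Mul2=48; stall  regs: r0:Add1,r1:3,r2:Add2,r3:6,r4:Mul1
  c13: CDB Add1=-5; issue ADD r1<-Add1  regs: r0:-5,r1:Add1,r2:Add2,r3:6,r4:Mul1
  c14: CDB Add2=-5; issue MUL r1<-Mul2  regs: r0:-5,r1:Mul2,r2:-5,r3:6,r4:Mul1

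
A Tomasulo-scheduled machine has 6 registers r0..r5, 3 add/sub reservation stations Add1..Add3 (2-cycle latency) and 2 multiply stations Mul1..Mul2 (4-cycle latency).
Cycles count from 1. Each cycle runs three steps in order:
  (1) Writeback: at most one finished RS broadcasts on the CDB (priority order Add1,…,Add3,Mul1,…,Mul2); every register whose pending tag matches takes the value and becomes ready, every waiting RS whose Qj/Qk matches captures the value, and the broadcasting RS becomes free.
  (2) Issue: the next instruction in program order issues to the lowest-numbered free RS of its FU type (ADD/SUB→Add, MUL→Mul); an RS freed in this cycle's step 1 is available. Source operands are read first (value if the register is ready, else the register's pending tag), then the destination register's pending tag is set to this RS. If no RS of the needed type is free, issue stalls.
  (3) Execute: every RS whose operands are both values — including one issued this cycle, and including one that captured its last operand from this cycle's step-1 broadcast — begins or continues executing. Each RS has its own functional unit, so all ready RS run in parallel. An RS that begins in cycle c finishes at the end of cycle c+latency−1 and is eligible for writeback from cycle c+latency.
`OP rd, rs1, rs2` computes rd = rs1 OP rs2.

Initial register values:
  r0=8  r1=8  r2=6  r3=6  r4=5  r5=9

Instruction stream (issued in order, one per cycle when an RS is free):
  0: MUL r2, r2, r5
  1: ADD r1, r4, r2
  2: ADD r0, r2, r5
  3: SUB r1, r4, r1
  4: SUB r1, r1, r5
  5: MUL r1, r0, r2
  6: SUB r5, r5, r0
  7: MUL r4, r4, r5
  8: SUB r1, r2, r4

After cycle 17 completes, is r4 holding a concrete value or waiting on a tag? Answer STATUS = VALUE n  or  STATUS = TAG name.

c1: issue MUL r2<-Mul1 | r0:8,r1:8,r2:Mul1,r3:6,r4:5,r5:9
c2: issue ADD r1<-Add1 | r0:8,r1:Add1,r2:Mul1,r3:6,r4:5,r5:9
c3: issue ADD r0<-Add2 | r0:Add2,r1:Add1,r2:Mul1,r3:6,r4:5,r5:9
c4: issue SUB r1<-Add3 | r0:Add2,r1:Add3,r2:Mul1,r3:6,r4:5,r5:9
c5: CDB Mul1=54; stall | r0:Add2,r1:Add3,r2:54,r3:6,r4:5,r5:9
c6: stall | r0:Add2,r1:Add3,r2:54,r3:6,r4:5,r5:9
c7: CDB Add1=59; issue SUB r1<-Add1 | r0:Add2,r1:Add1,r2:54,r3:6,r4:5,r5:9
c8: CDB Add2=63; issue MUL r1<-Mul1 | r0:63,r1:Mul1,r2:54,r3:6,r4:5,r5:9
c9: CDB Add3=-54; issue SUB r5<-Add2 | r0:63,r1:Mul1,r2:54,r3:6,r4:5,r5:Add2
c10: issue MUL r4<-Mul2 | r0:63,r1:Mul1,r2:54,r3:6,r4:Mul2,r5:Add2
c11: CDB Add1=-63; issue SUB r1<-Add1 | r0:63,r1:Add1,r2:54,r3:6,r4:Mul2,r5:Add2
c12: CDB Add2=-54 | r0:63,r1:Add1,r2:54,r3:6,r4:Mul2,r5:-54
c13: CDB Mul1=3402 | r0:63,r1:Add1,r2:54,r3:6,r4:Mul2,r5:-54
c14: - | r0:63,r1:Add1,r2:54,r3:6,r4:Mul2,r5:-54
c15: - | r0:63,r1:Add1,r2:54,r3:6,r4:Mul2,r5:-54
c16: CDB Mul2=-270 | r0:63,r1:Add1,r2:54,r3:6,r4:-270,r5:-54
c17: - | r0:63,r1:Add1,r2:54,r3:6,r4:-270,r5:-54

STATUS = VALUE -270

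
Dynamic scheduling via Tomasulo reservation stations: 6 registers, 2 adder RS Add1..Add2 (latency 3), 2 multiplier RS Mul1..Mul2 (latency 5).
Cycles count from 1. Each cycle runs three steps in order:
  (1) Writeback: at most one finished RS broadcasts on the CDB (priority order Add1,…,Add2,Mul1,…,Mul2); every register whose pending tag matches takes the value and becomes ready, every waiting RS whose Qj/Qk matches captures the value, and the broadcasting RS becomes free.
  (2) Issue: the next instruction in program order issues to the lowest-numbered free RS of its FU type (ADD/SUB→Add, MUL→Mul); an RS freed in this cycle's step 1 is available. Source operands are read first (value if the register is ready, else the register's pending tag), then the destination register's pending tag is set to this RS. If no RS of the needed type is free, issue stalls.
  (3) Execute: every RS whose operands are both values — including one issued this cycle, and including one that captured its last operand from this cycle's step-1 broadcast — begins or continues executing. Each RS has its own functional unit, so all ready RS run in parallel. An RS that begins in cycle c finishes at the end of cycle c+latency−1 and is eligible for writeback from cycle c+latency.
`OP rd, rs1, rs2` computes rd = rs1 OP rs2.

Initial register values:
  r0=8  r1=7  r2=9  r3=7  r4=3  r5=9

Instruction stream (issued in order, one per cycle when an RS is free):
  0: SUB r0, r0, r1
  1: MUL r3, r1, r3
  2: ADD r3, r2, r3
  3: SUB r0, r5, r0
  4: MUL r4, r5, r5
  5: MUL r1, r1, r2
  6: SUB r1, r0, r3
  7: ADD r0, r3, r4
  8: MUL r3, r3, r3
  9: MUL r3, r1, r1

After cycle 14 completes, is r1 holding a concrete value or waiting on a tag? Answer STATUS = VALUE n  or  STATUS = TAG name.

STATUS = VALUE -50

cycle 1: issue SUB r0<-Add1 // r0:Add1,r1:7,r2:9,r3:7,r4:3,r5:9
cycle 2: issue MUL r3<-Mul1 // r0:Add1,r1:7,r2:9,r3:Mul1,r4:3,r5:9
cycle 3: issue ADD r3<-Add2 // r0:Add1,r1:7,r2:9,r3:Add2,r4:3,r5:9
cycle 4: CDB Add1=1; issue SUB r0<-Add1 // r0:Add1,r1:7,r2:9,r3:Add2,r4:3,r5:9
cycle 5: issue MUL r4<-Mul2 // r0:Add1,r1:7,r2:9,r3:Add2,r4:Mul2,r5:9
cycle 6: stall // r0:Add1,r1:7,r2:9,r3:Add2,r4:Mul2,r5:9
cycle 7: CDB Add1=8; stall // r0:8,r1:7,r2:9,r3:Add2,r4:Mul2,r5:9
cycle 8: CDB Mul1=49; issue MUL r1<-Mul1 // r0:8,r1:Mul1,r2:9,r3:Add2,r4:Mul2,r5:9
cycle 9: issue SUB r1<-Add1 // r0:8,r1:Add1,r2:9,r3:Add2,r4:Mul2,r5:9
cycle 10: CDB Mul2=81; stall // r0:8,r1:Add1,r2:9,r3:Add2,r4:81,r5:9
cycle 11: CDB Add2=58; issue ADD r0<-Add2 // r0:Add2,r1:Add1,r2:9,r3:58,r4:81,r5:9
cycle 12: issue MUL r3<-Mul2 // r0:Add2,r1:Add1,r2:9,r3:Mul2,r4:81,r5:9
cycle 13: CDB Mul1=63; issue MUL r3<-Mul1 // r0:Add2,r1:Add1,r2:9,r3:Mul1,r4:81,r5:9
cycle 14: CDB Add1=-50 // r0:Add2,r1:-50,r2:9,r3:Mul1,r4:81,r5:9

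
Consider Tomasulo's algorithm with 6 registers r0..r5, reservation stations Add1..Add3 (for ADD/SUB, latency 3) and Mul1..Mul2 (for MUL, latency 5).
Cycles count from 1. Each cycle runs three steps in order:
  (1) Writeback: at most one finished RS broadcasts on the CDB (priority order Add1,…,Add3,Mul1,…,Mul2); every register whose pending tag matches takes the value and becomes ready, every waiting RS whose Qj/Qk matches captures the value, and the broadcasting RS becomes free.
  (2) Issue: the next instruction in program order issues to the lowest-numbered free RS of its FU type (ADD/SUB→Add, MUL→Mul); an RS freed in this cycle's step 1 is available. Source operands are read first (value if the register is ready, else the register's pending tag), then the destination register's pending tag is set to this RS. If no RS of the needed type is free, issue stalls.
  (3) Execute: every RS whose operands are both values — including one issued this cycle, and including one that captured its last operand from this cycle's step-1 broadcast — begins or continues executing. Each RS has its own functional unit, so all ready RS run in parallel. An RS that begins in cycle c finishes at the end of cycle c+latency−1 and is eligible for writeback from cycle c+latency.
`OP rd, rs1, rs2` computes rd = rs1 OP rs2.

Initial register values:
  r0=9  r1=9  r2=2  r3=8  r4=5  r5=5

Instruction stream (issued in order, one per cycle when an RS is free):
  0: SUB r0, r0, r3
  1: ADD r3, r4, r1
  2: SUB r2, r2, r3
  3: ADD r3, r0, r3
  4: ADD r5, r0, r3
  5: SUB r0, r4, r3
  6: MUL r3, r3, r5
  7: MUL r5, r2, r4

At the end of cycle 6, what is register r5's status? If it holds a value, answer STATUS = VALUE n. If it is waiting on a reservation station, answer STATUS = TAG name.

STATUS = TAG Add2

  c1: issue SUB r0<-Add1  regs: r0:Add1,r1:9,r2:2,r3:8,r4:5,r5:5
  c2: issue ADD r3<-Add2  regs: r0:Add1,r1:9,r2:2,r3:Add2,r4:5,r5:5
  c3: issue SUB r2<-Add3  regs: r0:Add1,r1:9,r2:Add3,r3:Add2,r4:5,r5:5
  c4: CDB Add1=1; issue ADD r3<-Add1  regs: r0:1,r1:9,r2:Add3,r3:Add1,r4:5,r5:5
  c5: CDB Add2=14; issue ADD r5<-Add2  regs: r0:1,r1:9,r2:Add3,r3:Add1,r4:5,r5:Add2
  c6: stall  regs: r0:1,r1:9,r2:Add3,r3:Add1,r4:5,r5:Add2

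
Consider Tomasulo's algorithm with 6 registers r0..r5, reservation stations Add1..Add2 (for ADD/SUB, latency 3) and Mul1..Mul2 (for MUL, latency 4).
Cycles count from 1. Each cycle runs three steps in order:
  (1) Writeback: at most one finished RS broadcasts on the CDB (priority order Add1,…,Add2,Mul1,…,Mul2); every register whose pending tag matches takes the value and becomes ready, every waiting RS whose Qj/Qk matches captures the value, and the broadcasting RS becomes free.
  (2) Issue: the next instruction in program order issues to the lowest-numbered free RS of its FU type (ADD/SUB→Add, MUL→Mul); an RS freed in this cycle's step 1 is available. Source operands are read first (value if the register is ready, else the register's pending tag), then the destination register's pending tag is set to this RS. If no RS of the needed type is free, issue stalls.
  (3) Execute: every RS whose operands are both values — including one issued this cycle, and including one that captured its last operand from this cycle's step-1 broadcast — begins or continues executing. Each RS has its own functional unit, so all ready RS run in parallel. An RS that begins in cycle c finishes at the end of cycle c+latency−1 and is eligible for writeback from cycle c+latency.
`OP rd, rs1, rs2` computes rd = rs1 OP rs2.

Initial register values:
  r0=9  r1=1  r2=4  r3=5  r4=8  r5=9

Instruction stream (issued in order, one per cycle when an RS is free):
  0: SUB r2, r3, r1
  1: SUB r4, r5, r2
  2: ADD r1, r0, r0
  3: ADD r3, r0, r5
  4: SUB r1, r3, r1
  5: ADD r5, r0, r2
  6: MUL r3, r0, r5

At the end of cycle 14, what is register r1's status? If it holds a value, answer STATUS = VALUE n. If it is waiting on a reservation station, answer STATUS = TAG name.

c1: issue SUB r2<-Add1 | r0:9,r1:1,r2:Add1,r3:5,r4:8,r5:9
c2: issue SUB r4<-Add2 | r0:9,r1:1,r2:Add1,r3:5,r4:Add2,r5:9
c3: stall | r0:9,r1:1,r2:Add1,r3:5,r4:Add2,r5:9
c4: CDB Add1=4; issue ADD r1<-Add1 | r0:9,r1:Add1,r2:4,r3:5,r4:Add2,r5:9
c5: stall | r0:9,r1:Add1,r2:4,r3:5,r4:Add2,r5:9
c6: stall | r0:9,r1:Add1,r2:4,r3:5,r4:Add2,r5:9
c7: CDB Add1=18; issue ADD r3<-Add1 | r0:9,r1:18,r2:4,r3:Add1,r4:Add2,r5:9
c8: CDB Add2=5; issue SUB r1<-Add2 | r0:9,r1:Add2,r2:4,r3:Add1,r4:5,r5:9
c9: stall | r0:9,r1:Add2,r2:4,r3:Add1,r4:5,r5:9
c10: CDB Add1=18; issue ADD r5<-Add1 | r0:9,r1:Add2,r2:4,r3:18,r4:5,r5:Add1
c11: issue MUL r3<-Mul1 | r0:9,r1:Add2,r2:4,r3:Mul1,r4:5,r5:Add1
c12: - | r0:9,r1:Add2,r2:4,r3:Mul1,r4:5,r5:Add1
c13: CDB Add1=13 | r0:9,r1:Add2,r2:4,r3:Mul1,r4:5,r5:13
c14: CDB Add2=0 | r0:9,r1:0,r2:4,r3:Mul1,r4:5,r5:13

STATUS = VALUE 0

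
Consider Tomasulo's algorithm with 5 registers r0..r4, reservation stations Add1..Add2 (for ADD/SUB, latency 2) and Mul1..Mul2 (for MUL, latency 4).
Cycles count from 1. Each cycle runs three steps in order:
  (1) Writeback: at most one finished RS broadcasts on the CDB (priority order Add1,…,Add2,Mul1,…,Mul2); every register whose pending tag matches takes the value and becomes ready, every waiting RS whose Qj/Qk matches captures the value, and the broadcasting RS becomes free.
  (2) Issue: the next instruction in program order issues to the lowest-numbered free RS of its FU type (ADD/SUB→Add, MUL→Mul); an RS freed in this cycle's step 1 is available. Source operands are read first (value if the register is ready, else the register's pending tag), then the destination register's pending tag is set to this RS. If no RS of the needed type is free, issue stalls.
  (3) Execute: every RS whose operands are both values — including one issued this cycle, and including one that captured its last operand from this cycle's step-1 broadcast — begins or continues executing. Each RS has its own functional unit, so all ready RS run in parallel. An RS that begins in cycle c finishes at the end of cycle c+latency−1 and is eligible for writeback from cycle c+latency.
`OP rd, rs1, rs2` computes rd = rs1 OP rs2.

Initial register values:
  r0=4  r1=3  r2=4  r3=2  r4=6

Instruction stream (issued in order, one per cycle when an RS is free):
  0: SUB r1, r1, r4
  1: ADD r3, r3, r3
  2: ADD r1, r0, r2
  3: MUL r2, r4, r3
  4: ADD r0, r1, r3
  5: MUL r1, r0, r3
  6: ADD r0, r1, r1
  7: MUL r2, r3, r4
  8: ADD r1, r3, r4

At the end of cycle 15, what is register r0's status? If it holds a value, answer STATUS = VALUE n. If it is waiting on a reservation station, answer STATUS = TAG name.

STATUS = VALUE 96

  c1: issue SUB r1<-Add1  regs: r0:4,r1:Add1,r2:4,r3:2,r4:6
  c2: issue ADD r3<-Add2  regs: r0:4,r1:Add1,r2:4,r3:Add2,r4:6
  c3: CDB Add1=-3; issue ADD r1<-Add1  regs: r0:4,r1:Add1,r2:4,r3:Add2,r4:6
  c4: CDB Add2=4; issue MUL r2<-Mul1  regs: r0:4,r1:Add1,r2:Mul1,r3:4,r4:6
  c5: CDB Add1=8; issue ADD r0<-Add1  regs: r0:Add1,r1:8,r2:Mul1,r3:4,r4:6
  c6: issue MUL r1<-Mul2  regs: r0:Add1,r1:Mul2,r2:Mul1,r3:4,r4:6
  c7: CDB Add1=12; issue ADD r0<-Add1  regs: r0:Add1,r1:Mul2,r2:Mul1,r3:4,r4:6
  c8: CDB Mul1=24; issue MUL r2<-Mul1  regs: r0:Add1,r1:Mul2,r2:Mul1,r3:4,r4:6
  c9: issue ADD r1<-Add2  regs: r0:Add1,r1:Add2,r2:Mul1,r3:4,r4:6
  c10: -  regs: r0:Add1,r1:Add2,r2:Mul1,r3:4,r4:6
  c11: CDB Add2=10  regs: r0:Add1,r1:10,r2:Mul1,r3:4,r4:6
  c12: CDB Mul1=24  regs: r0:Add1,r1:10,r2:24,r3:4,r4:6
  c13: CDB Mul2=48  regs: r0:Add1,r1:10,r2:24,r3:4,r4:6
  c14: -  regs: r0:Add1,r1:10,r2:24,r3:4,r4:6
  c15: CDB Add1=96  regs: r0:96,r1:10,r2:24,r3:4,r4:6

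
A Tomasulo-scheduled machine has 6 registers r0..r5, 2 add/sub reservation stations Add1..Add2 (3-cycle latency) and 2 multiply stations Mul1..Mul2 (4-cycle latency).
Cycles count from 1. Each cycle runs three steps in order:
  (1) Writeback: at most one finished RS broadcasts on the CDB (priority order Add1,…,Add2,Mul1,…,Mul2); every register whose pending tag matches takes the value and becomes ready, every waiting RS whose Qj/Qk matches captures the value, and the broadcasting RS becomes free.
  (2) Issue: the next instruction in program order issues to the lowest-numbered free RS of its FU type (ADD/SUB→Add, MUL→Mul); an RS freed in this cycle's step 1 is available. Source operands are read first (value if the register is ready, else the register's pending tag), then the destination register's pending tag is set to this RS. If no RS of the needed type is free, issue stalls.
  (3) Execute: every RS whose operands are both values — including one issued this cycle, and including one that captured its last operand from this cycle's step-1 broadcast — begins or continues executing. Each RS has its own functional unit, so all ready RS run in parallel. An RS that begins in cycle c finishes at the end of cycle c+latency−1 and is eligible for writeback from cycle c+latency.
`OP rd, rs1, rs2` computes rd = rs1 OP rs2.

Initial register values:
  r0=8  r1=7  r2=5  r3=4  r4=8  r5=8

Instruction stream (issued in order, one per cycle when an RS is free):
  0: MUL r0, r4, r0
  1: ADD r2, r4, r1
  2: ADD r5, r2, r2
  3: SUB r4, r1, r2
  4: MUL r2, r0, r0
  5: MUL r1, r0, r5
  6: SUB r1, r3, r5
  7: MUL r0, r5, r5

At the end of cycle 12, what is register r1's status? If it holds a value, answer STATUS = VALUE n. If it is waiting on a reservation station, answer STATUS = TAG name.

STATUS = VALUE -26

  c1: issue MUL r0<-Mul1  regs: r0:Mul1,r1:7,r2:5,r3:4,r4:8,r5:8
  c2: issue ADD r2<-Add1  regs: r0:Mul1,r1:7,r2:Add1,r3:4,r4:8,r5:8
  c3: issue ADD r5<-Add2  regs: r0:Mul1,r1:7,r2:Add1,r3:4,r4:8,r5:Add2
  c4: stall  regs: r0:Mul1,r1:7,r2:Add1,r3:4,r4:8,r5:Add2
  c5: CDB Add1=15; issue SUB r4<-Add1  regs: r0:Mul1,r1:7,r2:15,r3:4,r4:Add1,r5:Add2
  c6: CDB Mul1=64; issue MUL r2<-Mul1  regs: r0:64,r1:7,r2:Mul1,r3:4,r4:Add1,r5:Add2
  c7: issue MUL r1<-Mul2  regs: r0:64,r1:Mul2,r2:Mul1,r3:4,r4:Add1,r5:Add2
  c8: CDB Add1=-8; issue SUB r1<-Add1  regs: r0:64,r1:Add1,r2:Mul1,r3:4,r4:-8,r5:Add2
  c9: CDB Add2=30; stall  regs: r0:64,r1:Add1,r2:Mul1,r3:4,r4:-8,r5:30
  c10: CDB Mul1=4096; issue MUL r0<-Mul1  regs: r0:Mul1,r1:Add1,r2:4096,r3:4,r4:-8,r5:30
  c11: -  regs: r0:Mul1,r1:Add1,r2:4096,r3:4,r4:-8,r5:30
  c12: CDB Add1=-26  regs: r0:Mul1,r1:-26,r2:4096,r3:4,r4:-8,r5:30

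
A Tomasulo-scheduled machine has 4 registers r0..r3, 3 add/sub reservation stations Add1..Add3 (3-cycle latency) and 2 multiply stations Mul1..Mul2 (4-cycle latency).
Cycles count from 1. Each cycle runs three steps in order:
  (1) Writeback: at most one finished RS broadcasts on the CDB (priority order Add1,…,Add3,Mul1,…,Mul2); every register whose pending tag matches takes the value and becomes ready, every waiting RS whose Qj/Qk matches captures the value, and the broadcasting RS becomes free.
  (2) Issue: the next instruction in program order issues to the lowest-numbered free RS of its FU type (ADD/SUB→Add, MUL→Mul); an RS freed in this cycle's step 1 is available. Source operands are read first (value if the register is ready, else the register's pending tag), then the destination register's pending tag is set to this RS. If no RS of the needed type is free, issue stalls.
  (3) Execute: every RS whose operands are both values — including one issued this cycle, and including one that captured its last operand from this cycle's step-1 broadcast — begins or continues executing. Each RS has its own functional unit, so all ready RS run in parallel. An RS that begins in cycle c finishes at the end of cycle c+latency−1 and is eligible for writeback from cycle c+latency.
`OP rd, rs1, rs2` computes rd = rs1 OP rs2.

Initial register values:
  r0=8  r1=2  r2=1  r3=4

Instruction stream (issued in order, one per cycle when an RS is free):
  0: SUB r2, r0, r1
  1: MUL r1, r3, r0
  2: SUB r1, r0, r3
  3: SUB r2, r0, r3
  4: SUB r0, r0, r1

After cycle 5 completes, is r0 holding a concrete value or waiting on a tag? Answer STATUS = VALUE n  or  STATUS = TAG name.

STATUS = TAG Add3

  c1: issue SUB r2<-Add1  regs: r0:8,r1:2,r2:Add1,r3:4
  c2: issue MUL r1<-Mul1  regs: r0:8,r1:Mul1,r2:Add1,r3:4
  c3: issue SUB r1<-Add2  regs: r0:8,r1:Add2,r2:Add1,r3:4
  c4: CDB Add1=6; issue SUB r2<-Add1  regs: r0:8,r1:Add2,r2:Add1,r3:4
  c5: issue SUB r0<-Add3  regs: r0:Add3,r1:Add2,r2:Add1,r3:4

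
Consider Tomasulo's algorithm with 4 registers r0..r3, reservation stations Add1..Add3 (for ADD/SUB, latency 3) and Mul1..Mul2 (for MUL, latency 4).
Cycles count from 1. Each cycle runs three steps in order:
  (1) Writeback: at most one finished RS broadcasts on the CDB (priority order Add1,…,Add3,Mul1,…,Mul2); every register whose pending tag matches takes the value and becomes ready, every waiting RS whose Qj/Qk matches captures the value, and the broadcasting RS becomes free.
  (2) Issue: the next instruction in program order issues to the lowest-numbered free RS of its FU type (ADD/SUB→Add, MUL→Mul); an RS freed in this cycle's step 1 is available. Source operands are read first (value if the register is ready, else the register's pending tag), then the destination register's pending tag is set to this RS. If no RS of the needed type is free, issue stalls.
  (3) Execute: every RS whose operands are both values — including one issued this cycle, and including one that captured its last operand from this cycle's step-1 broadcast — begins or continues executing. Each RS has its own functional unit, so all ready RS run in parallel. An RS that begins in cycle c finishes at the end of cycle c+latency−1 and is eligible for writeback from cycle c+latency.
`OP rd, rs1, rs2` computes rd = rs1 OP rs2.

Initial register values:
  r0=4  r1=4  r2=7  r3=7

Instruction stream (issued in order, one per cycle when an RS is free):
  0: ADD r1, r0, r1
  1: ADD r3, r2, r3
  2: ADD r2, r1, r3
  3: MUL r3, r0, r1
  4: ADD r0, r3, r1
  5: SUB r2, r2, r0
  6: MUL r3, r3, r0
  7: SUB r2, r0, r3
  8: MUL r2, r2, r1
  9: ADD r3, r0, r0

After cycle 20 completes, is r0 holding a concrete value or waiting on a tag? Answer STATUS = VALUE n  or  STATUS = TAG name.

STATUS = VALUE 40

c1: issue ADD r1<-Add1 | r0:4,r1:Add1,r2:7,r3:7
c2: issue ADD r3<-Add2 | r0:4,r1:Add1,r2:7,r3:Add2
c3: issue ADD r2<-Add3 | r0:4,r1:Add1,r2:Add3,r3:Add2
c4: CDB Add1=8; issue MUL r3<-Mul1 | r0:4,r1:8,r2:Add3,r3:Mul1
c5: CDB Add2=14; issue ADD r0<-Add1 | r0:Add1,r1:8,r2:Add3,r3:Mul1
c6: issue SUB r2<-Add2 | r0:Add1,r1:8,r2:Add2,r3:Mul1
c7: issue MUL r3<-Mul2 | r0:Add1,r1:8,r2:Add2,r3:Mul2
c8: CDB Add3=22; issue SUB r2<-Add3 | r0:Add1,r1:8,r2:Add3,r3:Mul2
c9: CDB Mul1=32; issue MUL r2<-Mul1 | r0:Add1,r1:8,r2:Mul1,r3:Mul2
c10: stall | r0:Add1,r1:8,r2:Mul1,r3:Mul2
c11: stall | r0:Add1,r1:8,r2:Mul1,r3:Mul2
c12: CDB Add1=40; issue ADD r3<-Add1 | r0:40,r1:8,r2:Mul1,r3:Add1
c13: - | r0:40,r1:8,r2:Mul1,r3:Add1
c14: - | r0:40,r1:8,r2:Mul1,r3:Add1
c15: CDB Add1=80 | r0:40,r1:8,r2:Mul1,r3:80
c16: CDB Add2=-18 | r0:40,r1:8,r2:Mul1,r3:80
c17: CDB Mul2=1280 | r0:40,r1:8,r2:Mul1,r3:80
c18: - | r0:40,r1:8,r2:Mul1,r3:80
c19: - | r0:40,r1:8,r2:Mul1,r3:80
c20: CDB Add3=-1240 | r0:40,r1:8,r2:Mul1,r3:80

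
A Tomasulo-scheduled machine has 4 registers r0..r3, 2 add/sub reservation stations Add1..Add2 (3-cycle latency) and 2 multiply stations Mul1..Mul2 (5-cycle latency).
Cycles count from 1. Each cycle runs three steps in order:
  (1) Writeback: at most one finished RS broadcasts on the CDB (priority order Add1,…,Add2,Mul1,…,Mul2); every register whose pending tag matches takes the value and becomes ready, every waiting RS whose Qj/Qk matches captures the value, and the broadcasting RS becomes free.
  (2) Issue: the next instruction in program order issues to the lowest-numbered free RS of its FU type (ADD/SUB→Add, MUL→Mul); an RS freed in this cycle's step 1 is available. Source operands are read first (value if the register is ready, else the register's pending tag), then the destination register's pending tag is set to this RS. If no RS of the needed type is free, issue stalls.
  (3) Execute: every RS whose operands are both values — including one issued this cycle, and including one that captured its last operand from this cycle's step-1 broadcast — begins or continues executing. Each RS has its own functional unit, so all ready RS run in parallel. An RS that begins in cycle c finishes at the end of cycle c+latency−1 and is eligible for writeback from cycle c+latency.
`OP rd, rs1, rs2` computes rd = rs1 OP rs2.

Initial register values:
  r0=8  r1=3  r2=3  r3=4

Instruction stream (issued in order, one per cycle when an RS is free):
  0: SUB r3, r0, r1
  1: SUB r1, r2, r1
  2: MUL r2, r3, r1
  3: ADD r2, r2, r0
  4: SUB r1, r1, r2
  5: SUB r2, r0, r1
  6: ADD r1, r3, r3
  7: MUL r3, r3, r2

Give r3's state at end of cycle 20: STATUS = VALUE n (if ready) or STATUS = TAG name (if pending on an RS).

STATUS = TAG Mul1

cycle 1: issue SUB r3<-Add1 // r0:8,r1:3,r2:3,r3:Add1
cycle 2: issue SUB r1<-Add2 // r0:8,r1:Add2,r2:3,r3:Add1
cycle 3: issue MUL r2<-Mul1 // r0:8,r1:Add2,r2:Mul1,r3:Add1
cycle 4: CDB Add1=5; issue ADD r2<-Add1 // r0:8,r1:Add2,r2:Add1,r3:5
cycle 5: CDB Add2=0; issue SUB r1<-Add2 // r0:8,r1:Add2,r2:Add1,r3:5
cycle 6: stall // r0:8,r1:Add2,r2:Add1,r3:5
cycle 7: stall // r0:8,r1:Add2,r2:Add1,r3:5
cycle 8: stall // r0:8,r1:Add2,r2:Add1,r3:5
cycle 9: stall // r0:8,r1:Add2,r2:Add1,r3:5
cycle 10: CDB Mul1=0; stall // r0:8,r1:Add2,r2:Add1,r3:5
cycle 11: stall // r0:8,r1:Add2,r2:Add1,r3:5
cycle 12: stall // r0:8,r1:Add2,r2:Add1,r3:5
cycle 13: CDB Add1=8; issue SUB r2<-Add1 // r0:8,r1:Add2,r2:Add1,r3:5
cycle 14: stall // r0:8,r1:Add2,r2:Add1,r3:5
cycle 15: stall // r0:8,r1:Add2,r2:Add1,r3:5
cycle 16: CDB Add2=-8; issue ADD r1<-Add2 // r0:8,r1:Add2,r2:Add1,r3:5
cycle 17: issue MUL r3<-Mul1 // r0:8,r1:Add2,r2:Add1,r3:Mul1
cycle 18: - // r0:8,r1:Add2,r2:Add1,r3:Mul1
cycle 19: CDB Add1=16 // r0:8,r1:Add2,r2:16,r3:Mul1
cycle 20: CDB Add2=10 // r0:8,r1:10,r2:16,r3:Mul1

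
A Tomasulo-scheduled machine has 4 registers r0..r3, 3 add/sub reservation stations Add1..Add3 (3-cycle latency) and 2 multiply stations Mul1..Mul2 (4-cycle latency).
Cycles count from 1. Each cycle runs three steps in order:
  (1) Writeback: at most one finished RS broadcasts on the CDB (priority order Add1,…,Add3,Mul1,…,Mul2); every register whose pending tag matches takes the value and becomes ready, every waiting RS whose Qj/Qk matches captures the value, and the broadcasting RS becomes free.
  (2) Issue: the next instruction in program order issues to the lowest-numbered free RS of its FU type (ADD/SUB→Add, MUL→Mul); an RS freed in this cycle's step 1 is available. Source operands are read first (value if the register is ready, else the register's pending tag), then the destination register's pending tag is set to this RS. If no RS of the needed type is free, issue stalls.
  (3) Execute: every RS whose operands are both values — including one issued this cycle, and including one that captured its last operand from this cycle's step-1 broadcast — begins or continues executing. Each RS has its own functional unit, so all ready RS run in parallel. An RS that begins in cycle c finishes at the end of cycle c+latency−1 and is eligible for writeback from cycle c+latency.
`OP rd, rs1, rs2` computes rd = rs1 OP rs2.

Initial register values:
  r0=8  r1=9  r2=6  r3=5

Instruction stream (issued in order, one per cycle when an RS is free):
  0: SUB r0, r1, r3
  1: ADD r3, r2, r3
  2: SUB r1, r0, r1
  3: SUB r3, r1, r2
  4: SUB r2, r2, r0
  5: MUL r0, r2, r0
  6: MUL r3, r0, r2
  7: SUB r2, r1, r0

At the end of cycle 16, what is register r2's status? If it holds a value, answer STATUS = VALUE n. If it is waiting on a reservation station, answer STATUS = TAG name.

STATUS = VALUE -13

cycle 1: issue SUB r0<-Add1 // r0:Add1,r1:9,r2:6,r3:5
cycle 2: issue ADD r3<-Add2 // r0:Add1,r1:9,r2:6,r3:Add2
cycle 3: issue SUB r1<-Add3 // r0:Add1,r1:Add3,r2:6,r3:Add2
cycle 4: CDB Add1=4; issue SUB r3<-Add1 // r0:4,r1:Add3,r2:6,r3:Add1
cycle 5: CDB Add2=11; issue SUB r2<-Add2 // r0:4,r1:Add3,r2:Add2,r3:Add1
cycle 6: issue MUL r0<-Mul1 // r0:Mul1,r1:Add3,r2:Add2,r3:Add1
cycle 7: CDB Add3=-5; issue MUL r3<-Mul2 // r0:Mul1,r1:-5,r2:Add2,r3:Mul2
cycle 8: CDB Add2=2; issue SUB r2<-Add2 // r0:Mul1,r1:-5,r2:Add2,r3:Mul2
cycle 9: - // r0:Mul1,r1:-5,r2:Add2,r3:Mul2
cycle 10: CDB Add1=-11 // r0:Mul1,r1:-5,r2:Add2,r3:Mul2
cycle 11: - // r0:Mul1,r1:-5,r2:Add2,r3:Mul2
cycle 12: CDB Mul1=8 // r0:8,r1:-5,r2:Add2,r3:Mul2
cycle 13: - // r0:8,r1:-5,r2:Add2,r3:Mul2
cycle 14: - // r0:8,r1:-5,r2:Add2,r3:Mul2
cycle 15: CDB Add2=-13 // r0:8,r1:-5,r2:-13,r3:Mul2
cycle 16: CDB Mul2=16 // r0:8,r1:-5,r2:-13,r3:16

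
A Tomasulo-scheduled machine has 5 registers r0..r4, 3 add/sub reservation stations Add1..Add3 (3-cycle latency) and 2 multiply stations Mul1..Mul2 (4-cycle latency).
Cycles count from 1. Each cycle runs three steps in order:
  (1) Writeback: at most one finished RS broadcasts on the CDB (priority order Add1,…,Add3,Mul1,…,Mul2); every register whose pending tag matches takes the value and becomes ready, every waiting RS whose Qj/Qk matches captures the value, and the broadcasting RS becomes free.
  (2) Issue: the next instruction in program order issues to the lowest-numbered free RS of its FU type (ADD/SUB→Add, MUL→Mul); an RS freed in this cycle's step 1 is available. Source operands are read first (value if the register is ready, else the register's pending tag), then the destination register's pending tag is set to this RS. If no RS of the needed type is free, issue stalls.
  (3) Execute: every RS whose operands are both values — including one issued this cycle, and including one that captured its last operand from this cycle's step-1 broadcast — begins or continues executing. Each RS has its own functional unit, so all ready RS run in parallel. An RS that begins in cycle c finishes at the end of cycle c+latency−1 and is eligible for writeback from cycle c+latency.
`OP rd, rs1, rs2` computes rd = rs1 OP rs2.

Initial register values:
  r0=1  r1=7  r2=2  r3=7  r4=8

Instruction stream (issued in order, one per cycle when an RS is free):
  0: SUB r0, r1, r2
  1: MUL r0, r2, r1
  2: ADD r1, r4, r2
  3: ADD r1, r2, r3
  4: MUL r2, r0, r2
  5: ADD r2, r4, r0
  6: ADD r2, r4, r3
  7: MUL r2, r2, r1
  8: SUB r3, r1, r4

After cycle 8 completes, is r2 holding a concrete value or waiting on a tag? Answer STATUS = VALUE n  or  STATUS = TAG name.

c1: issue SUB r0<-Add1 | r0:Add1,r1:7,r2:2,r3:7,r4:8
c2: issue MUL r0<-Mul1 | r0:Mul1,r1:7,r2:2,r3:7,r4:8
c3: issue ADD r1<-Add2 | r0:Mul1,r1:Add2,r2:2,r3:7,r4:8
c4: CDB Add1=5; issue ADD r1<-Add1 | r0:Mul1,r1:Add1,r2:2,r3:7,r4:8
c5: issue MUL r2<-Mul2 | r0:Mul1,r1:Add1,r2:Mul2,r3:7,r4:8
c6: CDB Add2=10; issue ADD r2<-Add2 | r0:Mul1,r1:Add1,r2:Add2,r3:7,r4:8
c7: CDB Add1=9; issue ADD r2<-Add1 | r0:Mul1,r1:9,r2:Add1,r3:7,r4:8
c8: CDB Mul1=14; issue MUL r2<-Mul1 | r0:14,r1:9,r2:Mul1,r3:7,r4:8

STATUS = TAG Mul1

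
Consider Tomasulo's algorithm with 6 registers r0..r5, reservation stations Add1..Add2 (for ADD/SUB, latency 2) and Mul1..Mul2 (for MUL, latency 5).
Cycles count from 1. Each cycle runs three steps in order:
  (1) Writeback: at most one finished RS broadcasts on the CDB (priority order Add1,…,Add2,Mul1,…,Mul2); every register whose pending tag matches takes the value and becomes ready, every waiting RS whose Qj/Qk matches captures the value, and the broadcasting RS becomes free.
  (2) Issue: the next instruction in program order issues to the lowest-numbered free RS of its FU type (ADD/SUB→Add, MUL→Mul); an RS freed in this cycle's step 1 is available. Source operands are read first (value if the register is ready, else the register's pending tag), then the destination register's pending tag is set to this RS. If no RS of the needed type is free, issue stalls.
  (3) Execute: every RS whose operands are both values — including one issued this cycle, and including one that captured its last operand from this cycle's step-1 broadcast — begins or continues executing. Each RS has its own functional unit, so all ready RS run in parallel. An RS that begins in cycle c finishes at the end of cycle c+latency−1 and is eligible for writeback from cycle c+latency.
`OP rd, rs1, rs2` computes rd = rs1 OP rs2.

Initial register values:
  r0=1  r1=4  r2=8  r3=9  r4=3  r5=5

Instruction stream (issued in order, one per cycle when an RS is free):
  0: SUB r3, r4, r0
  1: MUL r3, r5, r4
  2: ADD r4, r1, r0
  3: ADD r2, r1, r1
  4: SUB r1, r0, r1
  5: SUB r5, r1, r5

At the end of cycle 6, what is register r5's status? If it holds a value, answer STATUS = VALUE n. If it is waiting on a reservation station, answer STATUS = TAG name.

STATUS = TAG Add2

  c1: issue SUB r3<-Add1  regs: r0:1,r1:4,r2:8,r3:Add1,r4:3,r5:5
  c2: issue MUL r3<-Mul1  regs: r0:1,r1:4,r2:8,r3:Mul1,r4:3,r5:5
  c3: CDB Add1=2; issue ADD r4<-Add1  regs: r0:1,r1:4,r2:8,r3:Mul1,r4:Add1,r5:5
  c4: issue ADD r2<-Add2  regs: r0:1,r1:4,r2:Add2,r3:Mul1,r4:Add1,r5:5
  c5: CDB Add1=5; issue SUB r1<-Add1  regs: r0:1,r1:Add1,r2:Add2,r3:Mul1,r4:5,r5:5
  c6: CDB Add2=8; issue SUB r5<-Add2  regs: r0:1,r1:Add1,r2:8,r3:Mul1,r4:5,r5:Add2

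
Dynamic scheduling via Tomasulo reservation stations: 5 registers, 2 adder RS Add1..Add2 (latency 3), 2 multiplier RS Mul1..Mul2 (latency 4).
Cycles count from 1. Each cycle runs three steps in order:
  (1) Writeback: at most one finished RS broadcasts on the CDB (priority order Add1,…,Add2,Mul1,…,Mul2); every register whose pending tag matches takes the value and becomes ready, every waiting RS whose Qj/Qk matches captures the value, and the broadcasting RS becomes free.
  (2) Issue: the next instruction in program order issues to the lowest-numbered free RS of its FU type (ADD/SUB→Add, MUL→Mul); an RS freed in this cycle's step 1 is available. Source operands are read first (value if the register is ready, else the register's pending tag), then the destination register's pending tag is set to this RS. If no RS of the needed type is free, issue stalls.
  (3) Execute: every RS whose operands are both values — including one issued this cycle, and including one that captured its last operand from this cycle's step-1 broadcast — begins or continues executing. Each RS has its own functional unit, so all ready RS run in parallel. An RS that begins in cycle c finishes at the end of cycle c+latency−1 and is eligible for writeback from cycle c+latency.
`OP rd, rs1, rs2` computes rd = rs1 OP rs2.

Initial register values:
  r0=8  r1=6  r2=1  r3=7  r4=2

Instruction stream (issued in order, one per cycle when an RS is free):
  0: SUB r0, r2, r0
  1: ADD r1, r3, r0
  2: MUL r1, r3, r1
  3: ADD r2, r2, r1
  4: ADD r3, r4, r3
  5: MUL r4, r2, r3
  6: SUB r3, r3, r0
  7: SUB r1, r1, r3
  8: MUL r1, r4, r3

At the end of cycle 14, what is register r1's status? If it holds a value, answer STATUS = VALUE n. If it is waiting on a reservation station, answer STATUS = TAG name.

STATUS = TAG Mul1

c1: issue SUB r0<-Add1 | r0:Add1,r1:6,r2:1,r3:7,r4:2
c2: issue ADD r1<-Add2 | r0:Add1,r1:Add2,r2:1,r3:7,r4:2
c3: issue MUL r1<-Mul1 | r0:Add1,r1:Mul1,r2:1,r3:7,r4:2
c4: CDB Add1=-7; issue ADD r2<-Add1 | r0:-7,r1:Mul1,r2:Add1,r3:7,r4:2
c5: stall | r0:-7,r1:Mul1,r2:Add1,r3:7,r4:2
c6: stall | r0:-7,r1:Mul1,r2:Add1,r3:7,r4:2
c7: CDB Add2=0; issue ADD r3<-Add2 | r0:-7,r1:Mul1,r2:Add1,r3:Add2,r4:2
c8: issue MUL r4<-Mul2 | r0:-7,r1:Mul1,r2:Add1,r3:Add2,r4:Mul2
c9: stall | r0:-7,r1:Mul1,r2:Add1,r3:Add2,r4:Mul2
c10: CDB Add2=9; issue SUB r3<-Add2 | r0:-7,r1:Mul1,r2:Add1,r3:Add2,r4:Mul2
c11: CDB Mul1=0; stall | r0:-7,r1:0,r2:Add1,r3:Add2,r4:Mul2
c12: stall | r0:-7,r1:0,r2:Add1,r3:Add2,r4:Mul2
c13: CDB Add2=16; issue SUB r1<-Add2 | r0:-7,r1:Add2,r2:Add1,r3:16,r4:Mul2
c14: CDB Add1=1; issue MUL r1<-Mul1 | r0:-7,r1:Mul1,r2:1,r3:16,r4:Mul2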